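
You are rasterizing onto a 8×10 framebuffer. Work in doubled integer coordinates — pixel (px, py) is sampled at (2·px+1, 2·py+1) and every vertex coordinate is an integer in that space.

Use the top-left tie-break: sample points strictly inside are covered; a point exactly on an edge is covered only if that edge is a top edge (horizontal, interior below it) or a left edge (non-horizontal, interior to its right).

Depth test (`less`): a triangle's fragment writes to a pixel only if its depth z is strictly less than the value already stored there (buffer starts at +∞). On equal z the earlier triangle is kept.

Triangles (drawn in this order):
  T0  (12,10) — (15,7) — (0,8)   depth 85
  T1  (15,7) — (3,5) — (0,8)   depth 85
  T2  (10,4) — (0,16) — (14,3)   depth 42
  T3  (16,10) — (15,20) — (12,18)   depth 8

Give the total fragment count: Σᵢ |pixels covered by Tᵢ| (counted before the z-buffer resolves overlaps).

T0:
  2·area = 42  (B↔C swapped to make it positive)
  edge (12, 10)→(0, 8): d=(-12,-2) top-left  bias=+0
  edge (0, 8)→(15, 7): d=(15,-1) top-left  bias=+0
  edge (15, 7)→(12, 10): d=(-3,3) right/bottom  bias=-1
    (7,3)@(15, 7): e=[42,0,0] → ·  [on edge]
    (3,4)@(7, 9): e=[2,22,18] → #
    (4,4)@(9, 9): e=[6,24,12] → #
    (5,4)@(11, 9): e=[10,26,6] → #
    (6,4)@(13, 9): e=[14,28,0] → ·  [on edge]
    (3,5)@(7, 11): e=[-22,52,12] → ·
    (4,5)@(9, 11): e=[-18,54,6] → ·
    (5,5)@(11, 11): e=[-14,56,0] → ·  [on edge]
    (4,6)@(9, 13): e=[-42,84,0] → ·  [on edge]
    (3,7)@(7, 15): e=[-70,112,0] → ·  [on edge]
    (2,8)@(5, 17): e=[-98,140,0] → ·  [on edge]
    (1,9)@(3, 19): e=[-126,168,0] → ·  [on edge]
  covered (3 px):
    · · · · · · · ·
    · · · · · · · ·
    · · · · · · · ·
    · · · · · · · ·
    · · · # # # · ·
    · · · · · · · ·
    · · · · · · · ·
    · · · · · · · ·
    · · · · · · · ·
    · · · · · · · ·
T1:
  2·area = 42  (B↔C swapped to make it positive)
  edge (15, 7)→(0, 8): d=(-15,1) right/bottom  bias=-1
  edge (0, 8)→(3, 5): d=(3,-3) top-left  bias=+0
  edge (3, 5)→(15, 7): d=(12,2) right/bottom  bias=-1
    (3,0)@(7, 1): e=[98,0,-56] → ·  [on edge]
    (2,1)@(5, 3): e=[70,0,-28] → ·  [on edge]
    (1,2)@(3, 5): e=[42,0,0] → ·  [on edge]
    (0,3)@(1, 7): e=[14,0,28] → #  [on edge]
    (1,3)@(3, 7): e=[12,6,24] → #
    (2,3)@(5, 7): e=[10,12,20] → #
    (3,3)@(7, 7): e=[8,18,16] → #
    (4,3)@(9, 7): e=[6,24,12] → #
    (5,3)@(11, 7): e=[4,30,8] → #
    (6,3)@(13, 7): e=[2,36,4] → #
    (7,3)@(15, 7): e=[0,42,0] → ·  [on edge]
    (0,4)@(1, 9): e=[-16,6,52] → ·
  covered (7 px):
    · · · · · · · ·
    · · · · · · · ·
    · · · · · · · ·
    # # # # # # # ·
    · · · · · · · ·
    · · · · · · · ·
    · · · · · · · ·
    · · · · · · · ·
    · · · · · · · ·
    · · · · · · · ·
T2:
  2·area = 38  (B↔C swapped to make it positive)
  edge (10, 4)→(14, 3): d=(4,-1) top-left  bias=+0
  edge (14, 3)→(0, 16): d=(-14,13) right/bottom  bias=-1
  edge (0, 16)→(10, 4): d=(10,-12) top-left  bias=+0
    (5,2)@(11, 5): e=[5,11,22] → #
    (6,2)@(13, 5): e=[7,-15,46] → ·
    (4,3)@(9, 7): e=[11,9,18] → #
    (5,3)@(11, 7): e=[13,-17,42] → ·
    (3,4)@(7, 9): e=[17,7,14] → #
    (4,4)@(9, 9): e=[19,-19,38] → ·
    (2,5)@(5, 11): e=[23,5,10] → #
    (3,5)@(7, 11): e=[25,-21,34] → ·
    (1,6)@(3, 13): e=[29,3,6] → #
    (2,6)@(5, 13): e=[31,-23,30] → ·
    (0,7)@(1, 15): e=[35,1,2] → #
    (1,7)@(3, 15): e=[37,-25,26] → ·
  covered (6 px):
    · · · · · · · ·
    · · · · · · · ·
    · · · · · # · ·
    · · · · # · · ·
    · · · # · · · ·
    · · # · · · · ·
    · # · · · · · ·
    # · · · · · · ·
    · · · · · · · ·
    · · · · · · · ·
T3:
  2·area = 32
  edge (16, 10)→(15, 20): d=(-1,10) right/bottom  bias=-1
  edge (15, 20)→(12, 18): d=(-3,-2) top-left  bias=+0
  edge (12, 18)→(16, 10): d=(4,-8) top-left  bias=+0
    (7,6)@(15, 13): e=[7,21,4] → #
    (7,7)@(15, 15): e=[5,15,12] → #
    (6,8)@(13, 17): e=[23,5,4] → #
    (6,9)@(13, 19): e=[21,-1,12] → ·
    (7,9)@(15, 19): e=[1,3,28] → #
  covered (5 px):
    · · · · · · · ·
    · · · · · · · ·
    · · · · · · · ·
    · · · · · · · ·
    · · · · · · · ·
    · · · · · · · ·
    · · · · · · · #
    · · · · · · · #
    · · · · · · # #
    · · · · · · · #

Final: 21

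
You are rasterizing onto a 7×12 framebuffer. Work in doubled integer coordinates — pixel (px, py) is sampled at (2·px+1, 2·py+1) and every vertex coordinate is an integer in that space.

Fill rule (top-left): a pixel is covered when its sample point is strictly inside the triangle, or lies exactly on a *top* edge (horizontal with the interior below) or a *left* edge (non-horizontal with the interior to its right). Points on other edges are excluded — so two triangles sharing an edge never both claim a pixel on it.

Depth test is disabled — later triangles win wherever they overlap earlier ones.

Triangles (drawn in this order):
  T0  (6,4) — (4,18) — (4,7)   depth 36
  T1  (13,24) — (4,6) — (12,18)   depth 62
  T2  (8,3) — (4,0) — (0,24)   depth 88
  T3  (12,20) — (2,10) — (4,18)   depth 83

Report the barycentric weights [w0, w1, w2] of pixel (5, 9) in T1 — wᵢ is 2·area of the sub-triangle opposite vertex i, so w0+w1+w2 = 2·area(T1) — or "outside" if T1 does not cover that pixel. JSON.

T0:
  2·area = 22
  edge (6, 4)→(4, 18): d=(-2,14) right/bottom  bias=-1
  edge (4, 18)→(4, 7): d=(0,-11) top-left  bias=+0
  edge (4, 7)→(6, 4): d=(2,-3) top-left  bias=+0
    (2,3)@(5, 7): e=[8,11,3] → █
    (3,3)@(7, 7): e=[-20,33,9] → ·
    (2,4)@(5, 9): e=[4,11,7] → █
    (3,4)@(7, 9): e=[-24,33,13] → ·
    (2,5)@(5, 11): e=[0,11,11] → ·  [on edge]
  covered (2 px):
    · · · · · · ·
    · · · · · · ·
    · · · · · · ·
    · · █ · · · ·
    · · █ · · · ·
    · · · · · · ·
    · · · · · · ·
    · · · · · · ·
    · · · · · · ·
    · · · · · · ·
    · · · · · · ·
    · · · · · · ·
T1:
  2·area = 36
  edge (13, 24)→(4, 6): d=(-9,-18) top-left  bias=+0
  edge (4, 6)→(12, 18): d=(8,12) right/bottom  bias=-1
  edge (12, 18)→(13, 24): d=(1,6) right/bottom  bias=-1
    (3,5)@(7, 11): e=[9,4,23] → █
    (4,5)@(9, 11): e=[45,-20,11] → ·
    (3,6)@(7, 13): e=[-9,20,25] → ·
    (4,7)@(9, 15): e=[9,12,15] → █
    (5,7)@(11, 15): e=[45,-12,3] → ·
    (4,8)@(9, 17): e=[-9,28,17] → ·
    (5,8)@(11, 17): e=[27,4,5] → █
    (6,8)@(13, 17): e=[63,-20,-7] → ·
    (5,9)@(11, 19): e=[9,20,7] → █
    (6,9)@(13, 19): e=[45,-4,-5] → ·
    (5,10)@(11, 21): e=[-9,36,9] → ·
  covered (4 px):
    · · · · · · ·
    · · · · · · ·
    · · · · · · ·
    · · · · · · ·
    · · · · · · ·
    · · · █ · · ·
    · · · · · · ·
    · · · · █ · ·
    · · · · · █ ·
    · · · · · █ ·
    · · · · · · ·
    · · · · · · ·
T2:
  2·area = 108  (B↔C swapped to make it positive)
  edge (8, 3)→(0, 24): d=(-8,21) right/bottom  bias=-1
  edge (0, 24)→(4, 0): d=(4,-24) top-left  bias=+0
  edge (4, 0)→(8, 3): d=(4,3) right/bottom  bias=-1
    (2,0)@(5, 1): e=[79,28,1] → █
    (3,0)@(7, 1): e=[37,76,-5] → ·
    (2,1)@(5, 3): e=[63,36,9] → █
    (3,1)@(7, 3): e=[21,84,3] → █
    (4,1)@(9, 3): e=[-21,132,-3] → ·
    (2,2)@(5, 5): e=[47,44,17] → █
    (4,2)@(9, 5): e=[-37,140,5] → ·
    (1,3)@(3, 7): e=[73,4,31] → █
    (3,3)@(7, 7): e=[-11,100,19] → ·
    (1,4)@(3, 9): e=[57,12,39] → █
    (3,4)@(7, 9): e=[-27,108,27] → ·
    (1,5)@(3, 11): e=[41,20,47] → █
  covered (14 px):
    · · █ · · · ·
    · · █ █ · · ·
    · · █ █ · · ·
    · █ █ · · · ·
    · █ █ · · · ·
    · █ · · · · ·
    · █ · · · · ·
    · █ · · · · ·
    · · · · · · ·
    █ · · · · · ·
    █ · · · · · ·
    · · · · · · ·
T3:
  2·area = 60  (B↔C swapped to make it positive)
  edge (12, 20)→(4, 18): d=(-8,-2) top-left  bias=+0
  edge (4, 18)→(2, 10): d=(-2,-8) top-left  bias=+0
  edge (2, 10)→(12, 20): d=(10,10) right/bottom  bias=-1
    (0,4)@(1, 9): e=[66,-6,0] → ·  [on edge]
    (1,5)@(3, 11): e=[54,6,0] → ·  [on edge]
    (1,6)@(3, 13): e=[38,2,20] → █
    (2,6)@(5, 13): e=[42,18,0] → ·  [on edge]
    (1,7)@(3, 15): e=[22,-2,40] → ·
    (2,7)@(5, 15): e=[26,14,20] → █
    (3,7)@(7, 15): e=[30,30,0] → ·  [on edge]
    (2,8)@(5, 17): e=[10,10,40] → █
    (3,8)@(7, 17): e=[14,26,20] → █
    (4,8)@(9, 17): e=[18,42,0] → ·  [on edge]
    (2,9)@(5, 19): e=[-6,6,60] → ·
    (3,9)@(7, 19): e=[-2,22,40] → ·
    (5,9)@(11, 19): e=[6,54,0] → ·  [on edge]
    (6,10)@(13, 21): e=[-6,66,0] → ·  [on edge]
  covered (5 px):
    · · · · · · ·
    · · · · · · ·
    · · · · · · ·
    · · · · · · ·
    · · · · · · ·
    · · · · · · ·
    · █ · · · · ·
    · · █ · · · ·
    · · █ █ · · ·
    · · · · █ · ·
    · · · · · · ·
    · · · · · · ·

Result: [20,7,9]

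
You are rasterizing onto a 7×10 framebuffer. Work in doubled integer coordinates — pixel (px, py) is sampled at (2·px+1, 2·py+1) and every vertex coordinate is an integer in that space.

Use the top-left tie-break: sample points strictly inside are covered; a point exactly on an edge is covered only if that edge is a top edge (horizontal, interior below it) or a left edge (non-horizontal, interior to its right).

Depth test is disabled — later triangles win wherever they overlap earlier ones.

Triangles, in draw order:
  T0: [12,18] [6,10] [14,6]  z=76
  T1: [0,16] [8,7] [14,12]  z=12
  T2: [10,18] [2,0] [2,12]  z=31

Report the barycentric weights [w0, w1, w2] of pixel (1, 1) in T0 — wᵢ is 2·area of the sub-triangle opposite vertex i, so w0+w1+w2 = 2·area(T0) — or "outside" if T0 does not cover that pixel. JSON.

T0:
  2·area = 88
  edge (12, 18)→(6, 10): d=(-6,-8) top-left  bias=+0
  edge (6, 10)→(14, 6): d=(8,-4) top-left  bias=+0
  edge (14, 6)→(12, 18): d=(-2,12) right/bottom  bias=-1
    (6,3)@(13, 7): e=[74,4,10] → █
    (4,4)@(9, 9): e=[30,4,54] → █
    (5,4)@(11, 9): e=[46,12,30] → █
    (3,5)@(7, 11): e=[2,12,74] → █
    (3,6)@(7, 13): e=[-10,28,70] → ·
    (4,6)@(9, 13): e=[6,36,46] → █
    (6,6)@(13, 13): e=[38,52,-2] → ·
    (4,7)@(9, 15): e=[-6,52,42] → ·
    (5,7)@(11, 15): e=[10,60,18] → █
    (6,7)@(13, 15): e=[26,68,-6] → ·
    (5,8)@(11, 17): e=[-2,76,14] → ·
  covered (11 px):
    · · · · · · ·
    · · · · · · ·
    · · · · · · ·
    · · · · · · █
    · · · · █ █ █
    · · · █ █ █ █
    · · · · █ █ ·
    · · · · · █ ·
    · · · · · · ·
    · · · · · · ·
T1:
  2·area = 94
  edge (0, 16)→(8, 7): d=(8,-9) top-left  bias=+0
  edge (8, 7)→(14, 12): d=(6,5) right/bottom  bias=-1
  edge (14, 12)→(0, 16): d=(-14,4) right/bottom  bias=-1
    (3,4)@(7, 9): e=[7,17,70] → █
    (4,4)@(9, 9): e=[25,7,62] → █
    (5,4)@(11, 9): e=[43,-3,54] → ·
    (2,5)@(5, 11): e=[5,39,50] → █
    (5,5)@(11, 11): e=[59,9,26] → █
    (6,5)@(13, 11): e=[77,-1,18] → ·
    (1,6)@(3, 13): e=[3,61,30] → █
    (5,6)@(11, 13): e=[75,21,-2] → ·
    (0,7)@(1, 15): e=[1,83,10] → █
    (2,7)@(5, 15): e=[37,63,-6] → ·
    (3,7)@(7, 15): e=[55,53,-14] → ·
    (4,7)@(9, 15): e=[73,43,-22] → ·
  covered (12 px):
    · · · · · · ·
    · · · · · · ·
    · · · · · · ·
    · · · · · · ·
    · · · █ █ · ·
    · · █ █ █ █ ·
    · █ █ █ █ · ·
    █ █ · · · · ·
    · · · · · · ·
    · · · · · · ·
T2:
  2·area = 96  (B↔C swapped to make it positive)
  edge (10, 18)→(2, 12): d=(-8,-6) top-left  bias=+0
  edge (2, 12)→(2, 0): d=(0,-12) top-left  bias=+0
  edge (2, 0)→(10, 18): d=(8,18) right/bottom  bias=-1
    (1,1)@(3, 3): e=[78,12,6] → █
    (2,1)@(5, 3): e=[90,36,-30] → ·
    (1,2)@(3, 5): e=[62,12,22] → █
    (2,2)@(5, 5): e=[74,36,-14] → ·
    (1,3)@(3, 7): e=[46,12,38] → █
    (2,3)@(5, 7): e=[58,36,2] → █
    (3,3)@(7, 7): e=[70,60,-34] → ·
    (1,4)@(3, 9): e=[30,12,54] → █
    (3,4)@(7, 9): e=[54,60,-18] → ·
    (1,5)@(3, 11): e=[14,12,70] → █
    (3,5)@(7, 11): e=[38,60,-2] → ·
    (1,6)@(3, 13): e=[-2,12,86] → ·
  covered (12 px):
    · · · · · · ·
    · █ · · · · ·
    · █ · · · · ·
    · █ █ · · · ·
    · █ █ · · · ·
    · █ █ · · · ·
    · · █ █ · · ·
    · · · █ · · ·
    · · · · █ · ·
    · · · · · · ·

Answer: "outside"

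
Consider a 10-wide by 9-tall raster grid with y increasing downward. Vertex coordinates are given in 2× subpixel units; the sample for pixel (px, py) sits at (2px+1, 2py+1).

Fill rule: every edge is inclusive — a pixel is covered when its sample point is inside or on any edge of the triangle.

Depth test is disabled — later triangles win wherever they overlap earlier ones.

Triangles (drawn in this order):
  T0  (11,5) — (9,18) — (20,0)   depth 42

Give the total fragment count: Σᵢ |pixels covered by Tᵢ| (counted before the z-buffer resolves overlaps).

T0:
  2·area = 107  (B↔C swapped to make it positive)
  edge (11, 5)→(20, 0): d=(9,-5) inclusive
  edge (20, 0)→(9, 18): d=(-11,18) inclusive
  edge (9, 18)→(11, 5): d=(2,-13) inclusive
    (9,0)@(19, 1): e=[4,7,96] → #
    (7,1)@(15, 3): e=[2,57,48] → #
    (8,1)@(17, 3): e=[12,21,74] → #
    (9,1)@(19, 3): e=[22,-15,100] → ·
    (5,2)@(11, 5): e=[0,107,0] → #  [on edge]
    (6,2)@(13, 5): e=[10,71,26] → #
    (8,2)@(17, 5): e=[30,-1,78] → ·
    (5,3)@(11, 7): e=[18,85,4] → #
    (8,3)@(17, 7): e=[48,-23,82] → ·
    (5,4)@(11, 9): e=[36,63,8] → #
    (7,4)@(15, 9): e=[56,-9,60] → ·
    (5,5)@(11, 11): e=[54,41,12] → #
  covered (14 px):
    · · · · · · · · · #
    · · · · · · · # # ·
    · · · · · # # # · ·
    · · · · · # # # · ·
    · · · · · # # · · ·
    · · · · · # # · · ·
    · · · · · # · · · ·
    · · · · · · · · · ·
    · · · · · · · · · ·

Answer: 14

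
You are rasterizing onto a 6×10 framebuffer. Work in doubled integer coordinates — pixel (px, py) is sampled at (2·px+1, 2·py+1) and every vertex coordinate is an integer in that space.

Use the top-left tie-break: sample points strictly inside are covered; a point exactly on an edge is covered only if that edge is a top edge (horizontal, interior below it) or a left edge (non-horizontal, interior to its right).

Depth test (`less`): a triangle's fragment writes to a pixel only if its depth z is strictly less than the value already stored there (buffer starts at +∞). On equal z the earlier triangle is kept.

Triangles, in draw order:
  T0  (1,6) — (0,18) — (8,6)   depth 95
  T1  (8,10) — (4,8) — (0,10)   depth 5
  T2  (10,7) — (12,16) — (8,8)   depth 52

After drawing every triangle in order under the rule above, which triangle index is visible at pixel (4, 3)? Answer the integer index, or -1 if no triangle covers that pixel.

T0:
  2·area = 84  (B↔C swapped to make it positive)
  edge (1, 6)→(8, 6): d=(7,0) top-left  bias=+0
  edge (8, 6)→(0, 18): d=(-8,12) right/bottom  bias=-1
  edge (0, 18)→(1, 6): d=(1,-12) top-left  bias=+0
    (0,3)@(1, 7): e=[7,76,1] → X
    (1,3)@(3, 7): e=[7,52,25] → X
    (2,3)@(5, 7): e=[7,28,49] → X
    (3,3)@(7, 7): e=[7,4,73] → X
    (4,3)@(9, 7): e=[7,-20,97] → .
    (0,4)@(1, 9): e=[21,60,3] → X
    (3,4)@(7, 9): e=[21,-12,75] → .
    (0,5)@(1, 11): e=[35,44,5] → X
    (2,5)@(5, 11): e=[35,-4,53] → .
    (0,6)@(1, 13): e=[49,28,7] → X
    (2,6)@(5, 13): e=[49,-20,55] → .
    (0,7)@(1, 15): e=[63,12,9] → X
  covered (12 px):
    . . . . . .
    . . . . . .
    . . . . . .
    X X X X . .
    X X X . . .
    X X . . . .
    X X . . . .
    X . . . . .
    . . . . . .
    . . . . . .
T1:
  2·area = 16  (B↔C swapped to make it positive)
  edge (8, 10)→(0, 10): d=(-8,0) right/bottom  bias=-1
  edge (0, 10)→(4, 8): d=(4,-2) top-left  bias=+0
  edge (4, 8)→(8, 10): d=(4,2) right/bottom  bias=-1
    (1,4)@(3, 9): e=[8,2,6] → X
    (2,4)@(5, 9): e=[8,6,2] → X
    (3,4)@(7, 9): e=[8,10,-2] → .
    (1,5)@(3, 11): e=[-8,10,14] → .
    (2,5)@(5, 11): e=[-8,14,10] → .
  covered (2 px):
    . . . . . .
    . . . . . .
    . . . . . .
    . . . . . .
    . X X . . .
    . . . . . .
    . . . . . .
    . . . . . .
    . . . . . .
    . . . . . .
T2:
  2·area = 20
  edge (10, 7)→(12, 16): d=(2,9) right/bottom  bias=-1
  edge (12, 16)→(8, 8): d=(-4,-8) top-left  bias=+0
  edge (8, 8)→(10, 7): d=(2,-1) top-left  bias=+0
    (4,4)@(9, 9): e=[13,4,3] → X
    (5,4)@(11, 9): e=[-5,20,5] → .
    (4,5)@(9, 11): e=[17,-4,7] → .
    (5,6)@(11, 13): e=[3,4,13] → X
    (5,7)@(11, 15): e=[7,-4,17] → .
  covered (2 px):
    . . . . . .
    . . . . . .
    . . . . . .
    . . . . . .
    . . . . X .
    . . . . . .
    . . . . . X
    . . . . . .
    . . . . . .
    . . . . . .

Z-buffer (winner per pixel, '.' = empty):
  . . . . . .
  . . . . . .
  . . . . . .
  0 0 0 0 . .
  0 1 1 . 2 .
  0 0 . . . .
  0 0 . . . 2
  0 . . . . .
  . . . . . .
  . . . . . .

Final: -1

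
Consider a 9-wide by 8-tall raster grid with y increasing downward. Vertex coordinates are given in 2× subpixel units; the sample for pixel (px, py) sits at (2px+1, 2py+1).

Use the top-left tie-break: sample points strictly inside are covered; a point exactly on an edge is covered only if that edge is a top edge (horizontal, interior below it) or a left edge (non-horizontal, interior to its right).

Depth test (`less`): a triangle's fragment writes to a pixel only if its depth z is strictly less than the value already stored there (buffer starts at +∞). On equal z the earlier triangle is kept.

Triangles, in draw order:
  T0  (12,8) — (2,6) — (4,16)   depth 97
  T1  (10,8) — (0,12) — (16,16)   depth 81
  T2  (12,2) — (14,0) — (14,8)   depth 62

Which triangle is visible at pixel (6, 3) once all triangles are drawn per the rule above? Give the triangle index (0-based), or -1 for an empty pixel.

T0:
  2·area = 96  (B↔C swapped to make it positive)
  edge (12, 8)→(4, 16): d=(-8,8) right/bottom  bias=-1
  edge (4, 16)→(2, 6): d=(-2,-10) top-left  bias=+0
  edge (2, 6)→(12, 8): d=(10,2) right/bottom  bias=-1
    (0,0)@(1, 1): e=[144,0,-48] → ·  [on edge]
    (8,1)@(17, 3): e=[0,156,-60] → ·  [on edge]
    (7,2)@(15, 5): e=[0,132,-36] → ·  [on edge]
    (1,3)@(3, 7): e=[80,8,8] → #
    (2,3)@(5, 7): e=[64,28,4] → #
    (3,3)@(7, 7): e=[48,48,0] → ·  [on edge]
    (6,3)@(13, 7): e=[0,108,-12] → ·  [on edge]
    (1,4)@(3, 9): e=[64,4,28] → #
    (3,4)@(7, 9): e=[32,44,20] → #
    (4,4)@(9, 9): e=[16,64,16] → #
    (5,4)@(11, 9): e=[0,84,12] → ·  [on edge]
    (8,4)@(17, 9): e=[-48,144,0] → ·  [on edge]
    (1,5)@(3, 11): e=[48,0,48] → #  [on edge]
    (4,5)@(9, 11): e=[0,60,36] → ·  [on edge]
    (3,6)@(7, 13): e=[0,36,60] → ·  [on edge]
    (2,7)@(5, 15): e=[0,12,84] → ·  [on edge]
  covered (10 px):
    · · · · · · · · ·
    · · · · · · · · ·
    · · · · · · · · ·
    · # # · · · · · ·
    · # # # # · · · ·
    · # # # · · · · ·
    · · # · · · · · ·
    · · · · · · · · ·
T1:
  2·area = 104  (B↔C swapped to make it positive)
  edge (10, 8)→(16, 16): d=(6,8) right/bottom  bias=-1
  edge (16, 16)→(0, 12): d=(-16,-4) top-left  bias=+0
  edge (0, 12)→(10, 8): d=(10,-4) top-left  bias=+0
    (4,4)@(9, 9): e=[14,84,6] → #
    (5,4)@(11, 9): e=[-2,92,14] → ·
    (1,5)@(3, 11): e=[74,28,2] → #
    (2,5)@(5, 11): e=[58,36,10] → #
    (3,5)@(7, 11): e=[42,44,18] → #
    (5,5)@(11, 11): e=[10,60,34] → #
    (6,5)@(13, 11): e=[-6,68,42] → ·
    (1,6)@(3, 13): e=[86,-4,22] → ·
    (2,6)@(5, 13): e=[70,4,30] → #
    (6,6)@(13, 13): e=[6,36,62] → #
    (7,6)@(15, 13): e=[-10,44,70] → ·
    (2,7)@(5, 15): e=[82,-28,50] → ·
  covered (13 px):
    · · · · · · · · ·
    · · · · · · · · ·
    · · · · · · · · ·
    · · · · · · · · ·
    · · · · # · · · ·
    · # # # # # · · ·
    · · # # # # # · ·
    · · · · · · # # ·
T2:
  2·area = 16
  edge (12, 2)→(14, 0): d=(2,-2) top-left  bias=+0
  edge (14, 0)→(14, 8): d=(0,8) right/bottom  bias=-1
  edge (14, 8)→(12, 2): d=(-2,-6) top-left  bias=+0
    (6,0)@(13, 1): e=[0,8,8] → #  [on edge]
    (7,0)@(15, 1): e=[4,-8,20] → ·
    (5,1)@(11, 3): e=[0,24,-8] → ·  [on edge]
    (6,1)@(13, 3): e=[4,8,4] → #
    (7,1)@(15, 3): e=[8,-8,16] → ·
    (4,2)@(9, 5): e=[0,40,-24] → ·  [on edge]
    (6,2)@(13, 5): e=[8,8,0] → #  [on edge]
    (7,2)@(15, 5): e=[12,-8,12] → ·
    (3,3)@(7, 7): e=[0,56,-40] → ·  [on edge]
    (6,3)@(13, 7): e=[12,8,-4] → ·
    (2,4)@(5, 9): e=[0,72,-56] → ·  [on edge]
    (1,5)@(3, 11): e=[0,88,-72] → ·  [on edge]
    (7,5)@(15, 11): e=[24,-8,0] → ·  [on edge]
    (0,6)@(1, 13): e=[0,104,-88] → ·  [on edge]
  covered (3 px):
    · · · · · · # · ·
    · · · · · · # · ·
    · · · · · · # · ·
    · · · · · · · · ·
    · · · · · · · · ·
    · · · · · · · · ·
    · · · · · · · · ·
    · · · · · · · · ·

Z-buffer (winner per pixel, '.' = empty):
  . . . . . . 2 . .
  . . . . . . 2 . .
  . . . . . . 2 . .
  . 0 0 . . . . . .
  . 0 0 0 1 . . . .
  . 1 1 1 1 1 . . .
  . . 1 1 1 1 1 . .
  . . . . . . 1 1 .

Final: -1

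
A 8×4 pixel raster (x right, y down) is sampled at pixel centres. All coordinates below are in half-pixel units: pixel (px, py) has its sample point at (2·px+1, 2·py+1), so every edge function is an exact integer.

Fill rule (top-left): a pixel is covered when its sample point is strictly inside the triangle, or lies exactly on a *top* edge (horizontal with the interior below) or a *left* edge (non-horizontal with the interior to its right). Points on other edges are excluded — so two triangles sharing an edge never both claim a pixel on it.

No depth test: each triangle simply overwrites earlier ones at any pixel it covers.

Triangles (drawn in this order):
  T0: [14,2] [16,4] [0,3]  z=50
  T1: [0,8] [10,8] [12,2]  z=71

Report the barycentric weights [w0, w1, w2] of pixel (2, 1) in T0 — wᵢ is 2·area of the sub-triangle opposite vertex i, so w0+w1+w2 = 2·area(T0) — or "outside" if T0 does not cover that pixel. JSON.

T0:
  2·area = 30
  edge (14, 2)→(16, 4): d=(2,2) right/bottom  bias=-1
  edge (16, 4)→(0, 3): d=(-16,-1) top-left  bias=+0
  edge (0, 3)→(14, 2): d=(14,-1) top-left  bias=+0
    (6,0)@(13, 1): e=[0,45,-15] → .  [on edge]
    (0,1)@(1, 3): e=[28,1,1] → X
    (1,1)@(3, 3): e=[24,3,3] → X
    (2,1)@(5, 3): e=[20,5,5] → X
    (3,1)@(7, 3): e=[16,7,7] → X
    (4,1)@(9, 3): e=[12,9,9] → X
    (5,1)@(11, 3): e=[8,11,11] → X
    (6,1)@(13, 3): e=[4,13,13] → X
    (7,1)@(15, 3): e=[0,15,15] → .  [on edge]
    (0,2)@(1, 5): e=[32,-31,29] → .
    (1,2)@(3, 5): e=[28,-29,31] → .
    (2,2)@(5, 5): e=[24,-27,33] → .
  covered (7 px):
    . . . . . . . .
    X X X X X X X .
    . . . . . . . .
    . . . . . . . .
T1:
  2·area = 60  (B↔C swapped to make it positive)
  edge (0, 8)→(12, 2): d=(12,-6) top-left  bias=+0
  edge (12, 2)→(10, 8): d=(-2,6) right/bottom  bias=-1
  edge (10, 8)→(0, 8): d=(-10,0) right/bottom  bias=-1
    (5,1)@(11, 3): e=[6,4,50] → X
    (6,1)@(13, 3): e=[18,-8,50] → .
    (3,2)@(7, 5): e=[6,24,30] → X
    (4,2)@(9, 5): e=[18,12,30] → X
    (5,2)@(11, 5): e=[30,0,30] → .  [on edge]
    (1,3)@(3, 7): e=[6,44,10] → X
    (2,3)@(5, 7): e=[18,32,10] → X
    (5,3)@(11, 7): e=[54,-4,10] → .
  covered (7 px):
    . . . . . . . .
    . . . . . X . .
    . . . X X . . .
    . X X X X . . .

Final: [5,5,20]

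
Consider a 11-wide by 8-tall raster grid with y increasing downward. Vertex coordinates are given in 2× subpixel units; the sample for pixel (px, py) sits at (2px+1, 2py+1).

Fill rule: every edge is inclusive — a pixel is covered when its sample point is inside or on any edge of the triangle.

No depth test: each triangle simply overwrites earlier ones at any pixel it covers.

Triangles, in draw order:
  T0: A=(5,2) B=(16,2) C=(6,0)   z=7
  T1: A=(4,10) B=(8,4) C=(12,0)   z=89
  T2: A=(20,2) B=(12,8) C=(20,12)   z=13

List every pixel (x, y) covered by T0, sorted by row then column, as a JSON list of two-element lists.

T0:
  2·area = 22  (B↔C swapped to make it positive)
  edge (5, 2)→(6, 0): d=(1,-2) inclusive
  edge (6, 0)→(16, 2): d=(10,2) inclusive
  edge (16, 2)→(5, 2): d=(-11,0) inclusive
    (3,0)@(7, 1): e=[3,8,11] → #
    (4,0)@(9, 1): e=[7,4,11] → #
    (5,0)@(11, 1): e=[11,0,11] → #  [on edge]
    (6,0)@(13, 1): e=[15,-4,11] → ·
    (3,1)@(7, 3): e=[5,28,-11] → ·
    (4,1)@(9, 3): e=[9,24,-11] → ·
    (5,1)@(11, 3): e=[13,20,-11] → ·
    (10,1)@(21, 3): e=[33,0,-11] → ·  [on edge]
  covered (3 px):
    · · · # # # · · · · ·
    · · · · · · · · · · ·
    · · · · · · · · · · ·
    · · · · · · · · · · ·
    · · · · · · · · · · ·
    · · · · · · · · · · ·
    · · · · · · · · · · ·
    · · · · · · · · · · ·
T1:
  2·area = 8
  edge (4, 10)→(8, 4): d=(4,-6) inclusive
  edge (8, 4)→(12, 0): d=(4,-4) inclusive
  edge (12, 0)→(4, 10): d=(-8,10) inclusive
    (5,0)@(11, 1): e=[6,0,2] → #  [on edge]
    (6,0)@(13, 1): e=[18,8,-18] → ·
    (4,1)@(9, 3): e=[2,0,6] → #  [on edge]
    (5,1)@(11, 3): e=[14,8,-14] → ·
    (3,2)@(7, 5): e=[-2,0,10] → ·  [on edge]
    (4,2)@(9, 5): e=[10,8,-10] → ·
    (2,3)@(5, 7): e=[-6,0,14] → ·  [on edge]
    (1,4)@(3, 9): e=[-10,0,18] → ·  [on edge]
    (0,5)@(1, 11): e=[-14,0,22] → ·  [on edge]
  covered (2 px):
    · · · · · # · · · · ·
    · · · · # · · · · · ·
    · · · · · · · · · · ·
    · · · · · · · · · · ·
    · · · · · · · · · · ·
    · · · · · · · · · · ·
    · · · · · · · · · · ·
    · · · · · · · · · · ·
T2:
  2·area = 80  (B↔C swapped to make it positive)
  edge (20, 2)→(20, 12): d=(0,10) inclusive
  edge (20, 12)→(12, 8): d=(-8,-4) inclusive
  edge (12, 8)→(20, 2): d=(8,-6) inclusive
    (9,1)@(19, 3): e=[10,68,2] → #
    (10,1)@(21, 3): e=[-10,76,14] → ·
    (8,2)@(17, 5): e=[30,44,6] → #
    (10,2)@(21, 5): e=[-10,60,30] → ·
    (7,3)@(15, 7): e=[50,20,10] → #
    (10,3)@(21, 7): e=[-10,44,46] → ·
    (7,4)@(15, 9): e=[50,4,26] → #
    (10,4)@(21, 9): e=[-10,28,62] → ·
    (7,5)@(15, 11): e=[50,-12,42] → ·
    (8,5)@(17, 11): e=[30,-4,54] → ·
    (9,5)@(19, 11): e=[10,4,66] → #
    (10,5)@(21, 11): e=[-10,12,78] → ·
  covered (10 px):
    · · · · · · · · · · ·
    · · · · · · · · · # ·
    · · · · · · · · # # ·
    · · · · · · · # # # ·
    · · · · · · · # # # ·
    · · · · · · · · · # ·
    · · · · · · · · · · ·
    · · · · · · · · · · ·

Result: [[3,0],[4,0],[5,0]]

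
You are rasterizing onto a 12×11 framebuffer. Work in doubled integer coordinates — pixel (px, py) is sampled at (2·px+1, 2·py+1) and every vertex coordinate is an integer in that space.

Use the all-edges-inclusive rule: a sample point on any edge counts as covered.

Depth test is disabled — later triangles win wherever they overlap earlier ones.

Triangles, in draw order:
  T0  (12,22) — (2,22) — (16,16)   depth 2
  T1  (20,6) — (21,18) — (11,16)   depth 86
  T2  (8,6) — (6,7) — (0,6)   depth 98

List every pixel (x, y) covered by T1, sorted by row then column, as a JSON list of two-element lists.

T0:
  2·area = 60
  edge (12, 22)→(2, 22): d=(-10,0) inclusive
  edge (2, 22)→(16, 16): d=(14,-6) inclusive
  edge (16, 16)→(12, 22): d=(-4,6) inclusive
    (11,6)@(23, 13): e=[90,0,-30] → .  [on edge]
    (7,8)@(15, 17): e=[50,8,2] → X
    (8,8)@(17, 17): e=[50,20,-10] → .
    (4,9)@(9, 19): e=[30,0,30] → X  [on edge]
    (5,9)@(11, 19): e=[30,12,18] → X
    (6,9)@(13, 19): e=[30,24,6] → X
    (7,9)@(15, 19): e=[30,36,-6] → .
    (2,10)@(5, 21): e=[10,4,46] → X
    (3,10)@(7, 21): e=[10,16,34] → X
    (6,10)@(13, 21): e=[10,52,-2] → .
  covered (8 px):
    . . . . . . . . . . . .
    . . . . . . . . . . . .
    . . . . . . . . . . . .
    . . . . . . . . . . . .
    . . . . . . . . . . . .
    . . . . . . . . . . . .
    . . . . . . . . . . . .
    . . . . . . . . . . . .
    . . . . . . . X . . . .
    . . . . X X X . . . . .
    . . X X X X . . . . . .
T1:
  2·area = 118
  edge (20, 6)→(21, 18): d=(1,12) inclusive
  edge (21, 18)→(11, 16): d=(-10,-2) inclusive
  edge (11, 16)→(20, 6): d=(9,-10) inclusive
    (9,4)@(19, 9): e=[15,86,17] → X
    (10,4)@(21, 9): e=[-9,90,37] → .
    (8,5)@(17, 11): e=[41,62,15] → X
    (10,5)@(21, 11): e=[-7,70,55] → .
    (7,6)@(15, 13): e=[67,38,13] → X
    (10,6)@(21, 13): e=[-5,50,73] → .
    (6,7)@(13, 15): e=[93,14,11] → X
    (10,7)@(21, 15): e=[-3,30,91] → .
    (6,8)@(13, 17): e=[95,-6,29] → .
    (7,8)@(15, 17): e=[71,-2,49] → .
    (8,8)@(17, 17): e=[47,2,69] → X
    (10,8)@(21, 17): e=[-1,10,109] → .
  covered (12 px):
    . . . . . . . . . . . .
    . . . . . . . . . . . .
    . . . . . . . . . . . .
    . . . . . . . . . . . .
    . . . . . . . . . X . .
    . . . . . . . . X X . .
    . . . . . . . X X X . .
    . . . . . . X X X X . .
    . . . . . . . . X X . .
    . . . . . . . . . . . .
    . . . . . . . . . . . .
T2:
  2·area = 8
  edge (8, 6)→(6, 7): d=(-2,1) inclusive
  edge (6, 7)→(0, 6): d=(-6,-1) inclusive
  edge (0, 6)→(8, 6): d=(8,0) inclusive
  covered (0 px):
    . . . . . . . . . . . .
    . . . . . . . . . . . .
    . . . . . . . . . . . .
    . . . . . . . . . . . .
    . . . . . . . . . . . .
    . . . . . . . . . . . .
    . . . . . . . . . . . .
    . . . . . . . . . . . .
    . . . . . . . . . . . .
    . . . . . . . . . . . .
    . . . . . . . . . . . .

Result: [[9,4],[8,5],[9,5],[7,6],[8,6],[9,6],[6,7],[7,7],[8,7],[9,7],[8,8],[9,8]]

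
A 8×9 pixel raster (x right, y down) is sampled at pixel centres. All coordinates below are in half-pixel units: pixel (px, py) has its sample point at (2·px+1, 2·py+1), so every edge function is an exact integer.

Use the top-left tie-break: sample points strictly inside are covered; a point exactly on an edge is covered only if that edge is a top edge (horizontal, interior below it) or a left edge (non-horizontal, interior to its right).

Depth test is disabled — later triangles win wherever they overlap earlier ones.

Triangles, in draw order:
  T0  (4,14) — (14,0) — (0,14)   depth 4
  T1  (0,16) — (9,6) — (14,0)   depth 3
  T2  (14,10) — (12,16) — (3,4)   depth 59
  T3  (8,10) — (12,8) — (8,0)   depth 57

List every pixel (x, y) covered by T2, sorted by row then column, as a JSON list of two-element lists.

T0:
  2·area = 56  (B↔C swapped to make it positive)
  edge (4, 14)→(0, 14): d=(-4,0) right/bottom  bias=-1
  edge (0, 14)→(14, 0): d=(14,-14) top-left  bias=+0
  edge (14, 0)→(4, 14): d=(-10,14) right/bottom  bias=-1
    (6,0)@(13, 1): e=[52,0,4] → X  [on edge]
    (7,0)@(15, 1): e=[52,28,-24] → .
    (5,1)@(11, 3): e=[44,0,12] → X  [on edge]
    (6,1)@(13, 3): e=[44,28,-16] → .
    (4,2)@(9, 5): e=[36,0,20] → X  [on edge]
    (5,2)@(11, 5): e=[36,28,-8] → .
    (3,3)@(7, 7): e=[28,0,28] → X  [on edge]
    (4,3)@(9, 7): e=[28,28,0] → .  [on edge]
    (2,4)@(5, 9): e=[20,0,36] → X  [on edge]
    (4,4)@(9, 9): e=[20,56,-20] → .
    (1,5)@(3, 11): e=[12,0,44] → X  [on edge]
    (3,5)@(7, 11): e=[12,56,-12] → .
    (0,6)@(1, 13): e=[4,0,52] → X  [on edge]
  covered (10 px):
    . . . . . . X .
    . . . . . X . .
    . . . . X . . .
    . . . X . . . .
    . . X X . . . .
    . X X . . . . .
    X X . . . . . .
    . . . . . . . .
    . . . . . . . .
T1:
  2·area = 4  (B↔C swapped to make it positive)
  edge (0, 16)→(14, 0): d=(14,-16) top-left  bias=+0
  edge (14, 0)→(9, 6): d=(-5,6) right/bottom  bias=-1
  edge (9, 6)→(0, 16): d=(-9,10) right/bottom  bias=-1
  covered (0 px):
    . . . . . . . .
    . . . . . . . .
    . . . . . . . .
    . . . . . . . .
    . . . . . . . .
    . . . . . . . .
    . . . . . . . .
    . . . . . . . .
    . . . . . . . .
T2:
  2·area = 78
  edge (14, 10)→(12, 16): d=(-2,6) right/bottom  bias=-1
  edge (12, 16)→(3, 4): d=(-9,-12) top-left  bias=+0
  edge (3, 4)→(14, 10): d=(11,6) right/bottom  bias=-1
    (3,3)@(7, 7): e=[48,21,9] → X
    (4,3)@(9, 7): e=[36,45,-3] → .
    (7,3)@(15, 7): e=[0,117,-39] → .  [on edge]
    (3,4)@(7, 9): e=[44,3,31] → X
    (4,4)@(9, 9): e=[32,27,19] → X
    (5,4)@(11, 9): e=[20,51,7] → X
    (6,4)@(13, 9): e=[8,75,-5] → .
    (3,5)@(7, 11): e=[40,-15,53] → .
    (4,5)@(9, 11): e=[28,9,41] → X
    (6,5)@(13, 11): e=[4,57,17] → X
    (7,5)@(15, 11): e=[-8,81,5] → .
    (4,6)@(9, 13): e=[24,-9,63] → .
    (6,6)@(13, 13): e=[0,39,39] → .  [on edge]
  covered (8 px):
    . . . . . . . .
    . . . . . . . .
    . . . . . . . .
    . . . X . . . .
    . . . X X X . .
    . . . . X X X .
    . . . . . X . .
    . . . . . . . .
    . . . . . . . .
T3:
  2·area = 40  (B↔C swapped to make it positive)
  edge (8, 10)→(8, 0): d=(0,-10) top-left  bias=+0
  edge (8, 0)→(12, 8): d=(4,8) right/bottom  bias=-1
  edge (12, 8)→(8, 10): d=(-4,2) right/bottom  bias=-1
    (4,1)@(9, 3): e=[10,4,26] → X
    (5,1)@(11, 3): e=[30,-12,22] → .
    (4,2)@(9, 5): e=[10,12,18] → X
    (5,2)@(11, 5): e=[30,-4,14] → .
    (4,3)@(9, 7): e=[10,20,10] → X
    (5,3)@(11, 7): e=[30,4,6] → X
    (6,3)@(13, 7): e=[50,-12,2] → .
    (4,4)@(9, 9): e=[10,28,2] → X
    (5,4)@(11, 9): e=[30,12,-2] → .
    (4,5)@(9, 11): e=[10,36,-6] → .
  covered (5 px):
    . . . . . . . .
    . . . . X . . .
    . . . . X . . .
    . . . . X X . .
    . . . . X . . .
    . . . . . . . .
    . . . . . . . .
    . . . . . . . .
    . . . . . . . .

Final: [[3,3],[3,4],[4,4],[5,4],[4,5],[5,5],[6,5],[5,6]]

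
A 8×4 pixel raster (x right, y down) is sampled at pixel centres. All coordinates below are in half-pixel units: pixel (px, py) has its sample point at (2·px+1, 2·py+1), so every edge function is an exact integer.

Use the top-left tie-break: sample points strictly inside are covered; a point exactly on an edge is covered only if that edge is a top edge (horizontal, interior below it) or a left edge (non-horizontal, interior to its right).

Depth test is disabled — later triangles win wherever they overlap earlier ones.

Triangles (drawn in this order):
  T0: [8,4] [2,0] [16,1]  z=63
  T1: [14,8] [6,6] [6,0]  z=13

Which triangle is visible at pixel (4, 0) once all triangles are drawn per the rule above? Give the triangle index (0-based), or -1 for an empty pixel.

T0:
  2·area = 50
  edge (8, 4)→(2, 0): d=(-6,-4) top-left  bias=+0
  edge (2, 0)→(16, 1): d=(14,1) right/bottom  bias=-1
  edge (16, 1)→(8, 4): d=(-8,3) right/bottom  bias=-1
    (2,0)@(5, 1): e=[6,11,33] → █
    (3,0)@(7, 1): e=[14,9,27] → █
    (4,0)@(9, 1): e=[22,7,21] → █
    (5,0)@(11, 1): e=[30,5,15] → █
    (6,0)@(13, 1): e=[38,3,9] → █
    (7,0)@(15, 1): e=[46,1,3] → █
    (2,1)@(5, 3): e=[-6,39,17] → ·
    (3,1)@(7, 3): e=[2,37,11] → █
    (5,1)@(11, 3): e=[18,33,-1] → ·
    (6,1)@(13, 3): e=[26,31,-7] → ·
    (7,1)@(15, 3): e=[34,29,-13] → ·
    (3,2)@(7, 5): e=[-10,65,-5] → ·
  covered (8 px):
    · · █ █ █ █ █ █
    · · · █ █ · · ·
    · · · · · · · ·
    · · · · · · · ·
T1:
  2·area = 48
  edge (14, 8)→(6, 6): d=(-8,-2) top-left  bias=+0
  edge (6, 6)→(6, 0): d=(0,-6) top-left  bias=+0
  edge (6, 0)→(14, 8): d=(8,8) right/bottom  bias=-1
    (3,0)@(7, 1): e=[42,6,0] → ·  [on edge]
    (3,1)@(7, 3): e=[26,6,16] → █
    (4,1)@(9, 3): e=[30,18,0] → ·  [on edge]
    (3,2)@(7, 5): e=[10,6,32] → █
    (4,2)@(9, 5): e=[14,18,16] → █
    (5,2)@(11, 5): e=[18,30,0] → ·  [on edge]
    (3,3)@(7, 7): e=[-6,6,48] → ·
    (4,3)@(9, 7): e=[-2,18,32] → ·
    (5,3)@(11, 7): e=[2,30,16] → █
    (6,3)@(13, 7): e=[6,42,0] → ·  [on edge]
  covered (4 px):
    · · · · · · · ·
    · · · █ · · · ·
    · · · █ █ · · ·
    · · · · · █ · ·

Z-buffer (winner per pixel, '.' = empty):
  . . 0 0 0 0 0 0
  . . . 1 0 . . .
  . . . 1 1 . . .
  . . . . . 1 . .

Answer: 0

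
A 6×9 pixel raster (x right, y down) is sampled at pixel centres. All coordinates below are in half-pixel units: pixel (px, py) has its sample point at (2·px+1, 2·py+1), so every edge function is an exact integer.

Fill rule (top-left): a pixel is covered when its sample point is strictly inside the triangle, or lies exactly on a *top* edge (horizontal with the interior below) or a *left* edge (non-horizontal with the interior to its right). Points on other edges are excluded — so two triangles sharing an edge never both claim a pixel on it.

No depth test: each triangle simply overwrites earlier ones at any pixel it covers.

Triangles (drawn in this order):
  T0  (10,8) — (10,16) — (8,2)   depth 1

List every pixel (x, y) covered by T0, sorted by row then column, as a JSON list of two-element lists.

T0:
  2·area = 16
  edge (10, 8)→(10, 16): d=(0,8) right/bottom  bias=-1
  edge (10, 16)→(8, 2): d=(-2,-14) top-left  bias=+0
  edge (8, 2)→(10, 8): d=(2,6) right/bottom  bias=-1
    (4,2)@(9, 5): e=[8,8,0] → .  [on edge]
    (4,3)@(9, 7): e=[8,4,4] → X
    (5,3)@(11, 7): e=[-8,32,-8] → .
    (4,4)@(9, 9): e=[8,0,8] → X  [on edge]
    (5,4)@(11, 9): e=[-8,28,-4] → .
    (4,5)@(9, 11): e=[8,-4,12] → .
    (5,5)@(11, 11): e=[-8,24,0] → .  [on edge]
  covered (2 px):
    . . . . . .
    . . . . . .
    . . . . . .
    . . . . X .
    . . . . X .
    . . . . . .
    . . . . . .
    . . . . . .
    . . . . . .

Result: [[4,3],[4,4]]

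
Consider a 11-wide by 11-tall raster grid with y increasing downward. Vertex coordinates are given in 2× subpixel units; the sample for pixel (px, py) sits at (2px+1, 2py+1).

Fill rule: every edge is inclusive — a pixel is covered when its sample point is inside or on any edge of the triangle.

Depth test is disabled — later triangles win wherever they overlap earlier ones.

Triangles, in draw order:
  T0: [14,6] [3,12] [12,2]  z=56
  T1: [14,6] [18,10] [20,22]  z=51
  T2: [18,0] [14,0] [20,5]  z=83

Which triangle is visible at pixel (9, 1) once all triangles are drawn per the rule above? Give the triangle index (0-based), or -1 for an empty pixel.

T0:
  2·area = 56
  edge (14, 6)→(3, 12): d=(-11,6) inclusive
  edge (3, 12)→(12, 2): d=(9,-10) inclusive
  edge (12, 2)→(14, 6): d=(2,4) inclusive
    (5,2)@(11, 5): e=[29,17,10] → █
    (6,2)@(13, 5): e=[17,37,2] → █
    (7,2)@(15, 5): e=[5,57,-6] → ·
    (4,3)@(9, 7): e=[19,15,22] → █
    (6,3)@(13, 7): e=[-5,55,6] → ·
    (3,4)@(7, 9): e=[9,13,34] → █
    (4,4)@(9, 9): e=[-3,33,26] → ·
    (5,4)@(11, 9): e=[-15,53,18] → ·
    (3,5)@(7, 11): e=[-13,31,38] → ·
  covered (5 px):
    · · · · · · · · · · ·
    · · · · · · · · · · ·
    · · · · · █ █ · · · ·
    · · · · █ █ · · · · ·
    · · · █ · · · · · · ·
    · · · · · · · · · · ·
    · · · · · · · · · · ·
    · · · · · · · · · · ·
    · · · · · · · · · · ·
    · · · · · · · · · · ·
    · · · · · · · · · · ·
T1:
  2·area = 40
  edge (14, 6)→(18, 10): d=(4,4) inclusive
  edge (18, 10)→(20, 22): d=(2,12) inclusive
  edge (20, 22)→(14, 6): d=(-6,-16) inclusive
    (4,0)@(9, 1): e=[0,90,-50] → ·  [on edge]
    (5,1)@(11, 3): e=[0,70,-30] → ·  [on edge]
    (6,2)@(13, 5): e=[0,50,-10] → ·  [on edge]
    (7,3)@(15, 7): e=[0,30,10] → █  [on edge]
    (8,3)@(17, 7): e=[-8,6,42] → ·
    (7,4)@(15, 9): e=[8,34,-2] → ·
    (8,4)@(17, 9): e=[0,10,30] → █  [on edge]
    (9,4)@(19, 9): e=[-8,-14,62] → ·
    (8,5)@(17, 11): e=[8,14,18] → █
    (9,5)@(19, 11): e=[0,-10,50] → ·  [on edge]
    (8,6)@(17, 13): e=[16,18,6] → █
    (9,6)@(19, 13): e=[8,-6,38] → ·
    (10,6)@(21, 13): e=[0,-30,70] → ·  [on edge]
  covered (6 px):
    · · · · · · · · · · ·
    · · · · · · · · · · ·
    · · · · · · · · · · ·
    · · · · · · · █ · · ·
    · · · · · · · · █ · ·
    · · · · · · · · █ · ·
    · · · · · · · · █ · ·
    · · · · · · · · · · ·
    · · · · · · · · · █ ·
    · · · · · · · · · █ ·
    · · · · · · · · · · ·
T2:
  2·area = 20  (B↔C swapped to make it positive)
  edge (18, 0)→(20, 5): d=(2,5) inclusive
  edge (20, 5)→(14, 0): d=(-6,-5) inclusive
  edge (14, 0)→(18, 0): d=(4,0) inclusive
    (8,0)@(17, 1): e=[7,9,4] → █
    (9,0)@(19, 1): e=[-3,19,4] → ·
    (8,1)@(17, 3): e=[11,-3,12] → ·
    (9,1)@(19, 3): e=[1,7,12] → █
    (10,1)@(21, 3): e=[-9,17,12] → ·
    (9,2)@(19, 5): e=[5,-5,20] → ·
  covered (2 px):
    · · · · · · · · █ · ·
    · · · · · · · · · █ ·
    · · · · · · · · · · ·
    · · · · · · · · · · ·
    · · · · · · · · · · ·
    · · · · · · · · · · ·
    · · · · · · · · · · ·
    · · · · · · · · · · ·
    · · · · · · · · · · ·
    · · · · · · · · · · ·
    · · · · · · · · · · ·

Z-buffer (winner per pixel, '.' = empty):
  . . . . . . . . 2 . .
  . . . . . . . . . 2 .
  . . . . . 0 0 . . . .
  . . . . 0 0 . 1 . . .
  . . . 0 . . . . 1 . .
  . . . . . . . . 1 . .
  . . . . . . . . 1 . .
  . . . . . . . . . . .
  . . . . . . . . . 1 .
  . . . . . . . . . 1 .
  . . . . . . . . . . .

Final: 2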